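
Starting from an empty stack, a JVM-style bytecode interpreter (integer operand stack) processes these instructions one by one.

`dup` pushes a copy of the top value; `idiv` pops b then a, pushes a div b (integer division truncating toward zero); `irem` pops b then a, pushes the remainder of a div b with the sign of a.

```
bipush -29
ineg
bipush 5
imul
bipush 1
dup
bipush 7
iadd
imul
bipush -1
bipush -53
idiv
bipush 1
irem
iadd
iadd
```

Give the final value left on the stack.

bipush -29 : -29
ineg       : 29
bipush 5   : 29 5
imul       : 145
bipush 1   : 145 1
dup        : 145 1 1
bipush 7   : 145 1 1 7
iadd       : 145 1 8
imul       : 145 8
bipush -1  : 145 8 -1
bipush -53 : 145 8 -1 -53
idiv       : 145 8 0
bipush 1   : 145 8 0 1
irem       : 145 8 0
iadd       : 145 8
iadd       : 153

153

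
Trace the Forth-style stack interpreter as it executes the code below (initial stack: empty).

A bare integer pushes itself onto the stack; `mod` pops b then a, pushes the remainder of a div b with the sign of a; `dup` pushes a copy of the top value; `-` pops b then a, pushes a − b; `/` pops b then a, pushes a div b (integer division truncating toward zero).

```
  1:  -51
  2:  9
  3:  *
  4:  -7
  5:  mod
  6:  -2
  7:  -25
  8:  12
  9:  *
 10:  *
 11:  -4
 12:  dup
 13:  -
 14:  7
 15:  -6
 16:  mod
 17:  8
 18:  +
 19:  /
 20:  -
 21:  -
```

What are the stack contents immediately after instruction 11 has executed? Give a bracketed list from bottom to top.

[-4, 600, -4]

-51 → -51
9   → -51 9
*   → -459
-7  → -459 -7
mod → -4
-2  → -4 -2
-25 → -4 -2 -25
12  → -4 -2 -25 12
*   → -4 -2 -300
*   → -4 600
-4  → -4 600 -4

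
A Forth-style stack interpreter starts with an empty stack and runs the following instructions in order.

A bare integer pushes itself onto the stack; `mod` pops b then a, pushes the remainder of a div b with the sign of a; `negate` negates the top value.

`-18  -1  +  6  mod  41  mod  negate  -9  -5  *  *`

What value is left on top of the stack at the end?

45

-18    → -18
-1     → -18 -1
+      → -19
6      → -19 6
mod    → -1
41     → -1 41
mod    → -1
negate → 1
-9     → 1 -9
-5     → 1 -9 -5
*      → 1 45
*      → 45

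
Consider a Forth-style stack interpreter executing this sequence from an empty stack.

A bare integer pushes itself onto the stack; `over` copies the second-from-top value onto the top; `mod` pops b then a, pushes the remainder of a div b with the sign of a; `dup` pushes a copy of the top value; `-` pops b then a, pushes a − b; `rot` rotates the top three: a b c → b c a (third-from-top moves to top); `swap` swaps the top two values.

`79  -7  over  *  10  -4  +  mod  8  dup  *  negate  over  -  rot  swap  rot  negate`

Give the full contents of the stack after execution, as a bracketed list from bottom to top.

79      [79]
-7      [79, -7]
over    [79, -7, 79]
*       [79, -553]
10      [79, -553, 10]
-4      [79, -553, 10, -4]
+       [79, -553, 6]
mod     [79, -1]
8       [79, -1, 8]
dup     [79, -1, 8, 8]
*       [79, -1, 64]
negate  [79, -1, -64]
over    [79, -1, -64, -1]
-       [79, -1, -63]
rot     [-1, -63, 79]
swap    [-1, 79, -63]
rot     [79, -63, -1]
negate  [79, -63, 1]

[79, -63, 1]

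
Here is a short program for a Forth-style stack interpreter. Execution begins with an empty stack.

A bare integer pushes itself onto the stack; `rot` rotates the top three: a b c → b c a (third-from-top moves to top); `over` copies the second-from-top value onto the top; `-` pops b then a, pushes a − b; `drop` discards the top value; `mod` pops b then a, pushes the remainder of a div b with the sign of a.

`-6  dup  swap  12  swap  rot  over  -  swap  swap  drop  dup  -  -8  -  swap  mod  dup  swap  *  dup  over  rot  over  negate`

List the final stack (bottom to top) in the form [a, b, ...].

[64, 64, 64, -64]

-6     : -6
dup    : -6 -6
swap   : -6 -6
12     : -6 -6 12
swap   : -6 12 -6
rot    : 12 -6 -6
over   : 12 -6 -6 -6
-      : 12 -6 0
swap   : 12 0 -6
swap   : 12 -6 0
drop   : 12 -6
dup    : 12 -6 -6
-      : 12 0
-8     : 12 0 -8
-      : 12 8
swap   : 8 12
mod    : 8
dup    : 8 8
swap   : 8 8
*      : 64
dup    : 64 64
over   : 64 64 64
rot    : 64 64 64
over   : 64 64 64 64
negate : 64 64 64 -64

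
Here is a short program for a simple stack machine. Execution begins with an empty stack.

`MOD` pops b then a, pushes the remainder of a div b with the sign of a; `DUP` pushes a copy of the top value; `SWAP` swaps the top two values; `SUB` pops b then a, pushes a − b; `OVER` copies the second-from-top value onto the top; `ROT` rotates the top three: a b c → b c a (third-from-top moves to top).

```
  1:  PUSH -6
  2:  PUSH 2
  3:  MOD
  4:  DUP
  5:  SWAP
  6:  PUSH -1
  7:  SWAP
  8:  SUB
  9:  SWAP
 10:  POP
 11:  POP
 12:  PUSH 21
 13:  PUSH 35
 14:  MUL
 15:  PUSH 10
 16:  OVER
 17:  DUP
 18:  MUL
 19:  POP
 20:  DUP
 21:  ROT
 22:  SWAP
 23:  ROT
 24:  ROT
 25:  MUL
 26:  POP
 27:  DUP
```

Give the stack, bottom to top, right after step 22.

PUSH -6 -> -6
PUSH 2  -> -6 2
MOD     -> 0
DUP     -> 0 0
SWAP    -> 0 0
PUSH -1 -> 0 0 -1
SWAP    -> 0 -1 0
SUB     -> 0 -1
SWAP    -> -1 0
POP     -> -1
POP     -> (empty)
PUSH 21 -> 21
PUSH 35 -> 21 35
MUL     -> 735
PUSH 10 -> 735 10
OVER    -> 735 10 735
DUP     -> 735 10 735 735
MUL     -> 735 10 540225
POP     -> 735 10
DUP     -> 735 10 10
ROT     -> 10 10 735
SWAP    -> 10 735 10

[10, 735, 10]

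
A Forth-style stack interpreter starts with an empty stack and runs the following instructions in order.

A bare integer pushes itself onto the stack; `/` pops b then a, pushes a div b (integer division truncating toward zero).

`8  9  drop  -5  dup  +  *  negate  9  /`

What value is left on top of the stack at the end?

8

8       [8]
9       [8, 9]
drop    [8]
-5      [8, -5]
dup     [8, -5, -5]
+       [8, -10]
*       [-80]
negate  [80]
9       [80, 9]
/       [8]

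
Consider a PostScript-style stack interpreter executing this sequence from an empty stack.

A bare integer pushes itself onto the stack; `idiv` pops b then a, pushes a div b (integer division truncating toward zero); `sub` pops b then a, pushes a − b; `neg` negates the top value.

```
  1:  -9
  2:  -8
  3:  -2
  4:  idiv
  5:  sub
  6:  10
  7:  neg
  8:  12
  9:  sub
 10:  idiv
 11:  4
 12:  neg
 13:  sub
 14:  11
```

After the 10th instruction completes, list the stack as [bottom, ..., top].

[0]

-9   -> -9
-8   -> -9 -8
-2   -> -9 -8 -2
idiv -> -9 4
sub  -> -13
10   -> -13 10
neg  -> -13 -10
12   -> -13 -10 12
sub  -> -13 -22
idiv -> 0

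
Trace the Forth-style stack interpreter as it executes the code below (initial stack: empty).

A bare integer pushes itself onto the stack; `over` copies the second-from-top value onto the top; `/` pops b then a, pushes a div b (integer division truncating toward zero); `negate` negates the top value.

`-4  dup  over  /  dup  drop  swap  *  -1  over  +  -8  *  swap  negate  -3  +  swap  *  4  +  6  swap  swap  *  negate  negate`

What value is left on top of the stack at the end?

-4     -> [-4]
dup    -> [-4, -4]
over   -> [-4, -4, -4]
/      -> [-4, 1]
dup    -> [-4, 1, 1]
drop   -> [-4, 1]
swap   -> [1, -4]
*      -> [-4]
-1     -> [-4, -1]
over   -> [-4, -1, -4]
+      -> [-4, -5]
-8     -> [-4, -5, -8]
*      -> [-4, 40]
swap   -> [40, -4]
negate -> [40, 4]
-3     -> [40, 4, -3]
+      -> [40, 1]
swap   -> [1, 40]
*      -> [40]
4      -> [40, 4]
+      -> [44]
6      -> [44, 6]
swap   -> [6, 44]
swap   -> [44, 6]
*      -> [264]
negate -> [-264]
negate -> [264]

264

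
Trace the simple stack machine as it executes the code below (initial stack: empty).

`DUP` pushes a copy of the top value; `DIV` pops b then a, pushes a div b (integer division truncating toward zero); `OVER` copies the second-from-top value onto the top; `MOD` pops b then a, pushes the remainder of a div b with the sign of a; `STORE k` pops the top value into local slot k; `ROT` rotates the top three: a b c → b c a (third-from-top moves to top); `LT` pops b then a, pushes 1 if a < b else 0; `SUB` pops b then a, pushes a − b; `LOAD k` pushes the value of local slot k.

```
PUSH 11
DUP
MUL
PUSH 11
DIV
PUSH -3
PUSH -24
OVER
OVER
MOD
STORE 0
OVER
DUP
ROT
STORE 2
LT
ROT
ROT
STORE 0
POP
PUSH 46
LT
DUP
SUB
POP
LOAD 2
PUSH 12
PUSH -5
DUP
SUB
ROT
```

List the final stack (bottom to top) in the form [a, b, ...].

[12, 0, -24]

PUSH 11  → 11
DUP      → 11 11
MUL      → 121
PUSH 11  → 121 11
DIV      → 11
PUSH -3  → 11 -3
PUSH -24 → 11 -3 -24
OVER     → 11 -3 -24 -3
OVER     → 11 -3 -24 -3 -24
MOD      → 11 -3 -24 -3
STORE 0  → 11 -3 -24
OVER     → 11 -3 -24 -3
DUP      → 11 -3 -24 -3 -3
ROT      → 11 -3 -3 -3 -24
STORE 2  → 11 -3 -3 -3
LT       → 11 -3 0
ROT      → -3 0 11
ROT      → 0 11 -3
STORE 0  → 0 11
POP      → 0
PUSH 46  → 0 46
LT       → 1
DUP      → 1 1
SUB      → 0
POP      → (empty)
LOAD 2   → -24
PUSH 12  → -24 12
PUSH -5  → -24 12 -5
DUP      → -24 12 -5 -5
SUB      → -24 12 0
ROT      → 12 0 -24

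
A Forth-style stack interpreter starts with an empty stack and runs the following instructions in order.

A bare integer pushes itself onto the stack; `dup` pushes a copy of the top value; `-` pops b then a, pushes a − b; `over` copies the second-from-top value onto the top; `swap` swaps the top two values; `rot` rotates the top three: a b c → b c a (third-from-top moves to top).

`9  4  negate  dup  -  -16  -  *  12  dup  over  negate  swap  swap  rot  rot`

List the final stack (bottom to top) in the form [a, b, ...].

[144, -12, 12, 12]

9      -> 9
4      -> 9 4
negate -> 9 -4
dup    -> 9 -4 -4
-      -> 9 0
-16    -> 9 0 -16
-      -> 9 16
*      -> 144
12     -> 144 12
dup    -> 144 12 12
over   -> 144 12 12 12
negate -> 144 12 12 -12
swap   -> 144 12 -12 12
swap   -> 144 12 12 -12
rot    -> 144 12 -12 12
rot    -> 144 -12 12 12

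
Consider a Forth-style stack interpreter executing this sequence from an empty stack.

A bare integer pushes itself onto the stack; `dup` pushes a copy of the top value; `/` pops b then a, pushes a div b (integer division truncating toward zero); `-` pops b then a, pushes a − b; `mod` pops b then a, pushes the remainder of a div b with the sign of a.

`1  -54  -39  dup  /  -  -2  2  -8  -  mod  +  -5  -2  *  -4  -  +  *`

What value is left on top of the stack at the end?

1   → 1
-54 → 1 -54
-39 → 1 -54 -39
dup → 1 -54 -39 -39
/   → 1 -54 1
-   → 1 -55
-2  → 1 -55 -2
2   → 1 -55 -2 2
-8  → 1 -55 -2 2 -8
-   → 1 -55 -2 10
mod → 1 -55 -2
+   → 1 -57
-5  → 1 -57 -5
-2  → 1 -57 -5 -2
*   → 1 -57 10
-4  → 1 -57 10 -4
-   → 1 -57 14
+   → 1 -43
*   → -43

-43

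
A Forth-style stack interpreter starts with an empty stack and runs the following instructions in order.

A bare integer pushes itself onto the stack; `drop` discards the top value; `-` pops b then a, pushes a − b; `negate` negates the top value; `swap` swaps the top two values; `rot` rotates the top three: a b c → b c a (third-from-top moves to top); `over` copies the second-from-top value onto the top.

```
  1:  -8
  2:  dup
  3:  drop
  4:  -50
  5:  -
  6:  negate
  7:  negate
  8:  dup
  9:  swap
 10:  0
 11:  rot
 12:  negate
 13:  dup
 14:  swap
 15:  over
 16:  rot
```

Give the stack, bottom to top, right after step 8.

[42, 42]

-8     -> -8
dup    -> -8 -8
drop   -> -8
-50    -> -8 -50
-      -> 42
negate -> -42
negate -> 42
dup    -> 42 42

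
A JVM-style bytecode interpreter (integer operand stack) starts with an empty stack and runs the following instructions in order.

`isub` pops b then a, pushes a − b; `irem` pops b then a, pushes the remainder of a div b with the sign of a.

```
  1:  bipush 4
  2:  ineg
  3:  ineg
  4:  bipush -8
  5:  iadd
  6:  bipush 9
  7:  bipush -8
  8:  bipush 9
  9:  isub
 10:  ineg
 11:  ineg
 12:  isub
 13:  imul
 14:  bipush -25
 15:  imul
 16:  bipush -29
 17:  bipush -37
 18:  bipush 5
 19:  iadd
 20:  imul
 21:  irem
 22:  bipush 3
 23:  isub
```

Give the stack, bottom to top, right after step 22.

bipush 4   → [4]
ineg       → [-4]
ineg       → [4]
bipush -8  → [4, -8]
iadd       → [-4]
bipush 9   → [-4, 9]
bipush -8  → [-4, 9, -8]
bipush 9   → [-4, 9, -8, 9]
isub       → [-4, 9, -17]
ineg       → [-4, 9, 17]
ineg       → [-4, 9, -17]
isub       → [-4, 26]
imul       → [-104]
bipush -25 → [-104, -25]
imul       → [2600]
bipush -29 → [2600, -29]
bipush -37 → [2600, -29, -37]
bipush 5   → [2600, -29, -37, 5]
iadd       → [2600, -29, -32]
imul       → [2600, 928]
irem       → [744]
bipush 3   → [744, 3]

[744, 3]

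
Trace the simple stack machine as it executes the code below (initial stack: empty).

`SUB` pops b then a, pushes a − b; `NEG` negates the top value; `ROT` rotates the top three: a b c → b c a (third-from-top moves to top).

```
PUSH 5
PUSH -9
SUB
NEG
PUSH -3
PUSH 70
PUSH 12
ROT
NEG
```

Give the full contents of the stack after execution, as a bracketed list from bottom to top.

[-14, 70, 12, 3]

PUSH 5  → 5
PUSH -9 → 5 -9
SUB     → 14
NEG     → -14
PUSH -3 → -14 -3
PUSH 70 → -14 -3 70
PUSH 12 → -14 -3 70 12
ROT     → -14 70 12 -3
NEG     → -14 70 12 3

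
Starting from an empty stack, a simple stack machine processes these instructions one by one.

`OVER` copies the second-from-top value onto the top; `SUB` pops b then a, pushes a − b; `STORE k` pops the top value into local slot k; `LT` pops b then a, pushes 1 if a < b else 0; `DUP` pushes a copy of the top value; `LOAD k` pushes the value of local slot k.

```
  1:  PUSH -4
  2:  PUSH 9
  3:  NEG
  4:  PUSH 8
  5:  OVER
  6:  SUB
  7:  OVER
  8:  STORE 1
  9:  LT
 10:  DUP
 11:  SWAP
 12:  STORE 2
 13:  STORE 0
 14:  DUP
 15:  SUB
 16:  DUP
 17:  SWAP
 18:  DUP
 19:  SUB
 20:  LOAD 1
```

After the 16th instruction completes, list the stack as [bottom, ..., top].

[0, 0]

PUSH -4  -4
PUSH 9   -4 9
NEG      -4 -9
PUSH 8   -4 -9 8
OVER     -4 -9 8 -9
SUB      -4 -9 17
OVER     -4 -9 17 -9
STORE 1  -4 -9 17
LT       -4 1
DUP      -4 1 1
SWAP     -4 1 1
STORE 2  -4 1
STORE 0  -4
DUP      -4 -4
SUB      0
DUP      0 0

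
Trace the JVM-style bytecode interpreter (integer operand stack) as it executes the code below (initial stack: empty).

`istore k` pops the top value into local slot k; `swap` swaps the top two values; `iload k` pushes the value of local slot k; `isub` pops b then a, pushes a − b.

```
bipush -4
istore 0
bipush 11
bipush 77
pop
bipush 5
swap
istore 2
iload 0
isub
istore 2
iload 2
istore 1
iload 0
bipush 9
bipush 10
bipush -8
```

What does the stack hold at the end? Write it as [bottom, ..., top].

bipush -4 → -4
istore 0  → (empty)
bipush 11 → 11
bipush 77 → 11 77
pop       → 11
bipush 5  → 11 5
swap      → 5 11
istore 2  → 5
iload 0   → 5 -4
isub      → 9
istore 2  → (empty)
iload 2   → 9
istore 1  → (empty)
iload 0   → -4
bipush 9  → -4 9
bipush 10 → -4 9 10
bipush -8 → -4 9 10 -8

[-4, 9, 10, -8]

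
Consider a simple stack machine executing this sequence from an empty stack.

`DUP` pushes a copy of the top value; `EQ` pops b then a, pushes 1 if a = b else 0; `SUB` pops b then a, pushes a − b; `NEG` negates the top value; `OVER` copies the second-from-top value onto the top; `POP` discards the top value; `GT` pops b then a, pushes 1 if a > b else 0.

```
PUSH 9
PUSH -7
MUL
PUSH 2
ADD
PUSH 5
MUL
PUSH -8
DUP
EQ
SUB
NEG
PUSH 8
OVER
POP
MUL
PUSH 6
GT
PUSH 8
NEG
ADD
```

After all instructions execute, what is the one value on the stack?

PUSH 9  : 9
PUSH -7 : 9 -7
MUL     : -63
PUSH 2  : -63 2
ADD     : -61
PUSH 5  : -61 5
MUL     : -305
PUSH -8 : -305 -8
DUP     : -305 -8 -8
EQ      : -305 1
SUB     : -306
NEG     : 306
PUSH 8  : 306 8
OVER    : 306 8 306
POP     : 306 8
MUL     : 2448
PUSH 6  : 2448 6
GT      : 1
PUSH 8  : 1 8
NEG     : 1 -8
ADD     : -7

-7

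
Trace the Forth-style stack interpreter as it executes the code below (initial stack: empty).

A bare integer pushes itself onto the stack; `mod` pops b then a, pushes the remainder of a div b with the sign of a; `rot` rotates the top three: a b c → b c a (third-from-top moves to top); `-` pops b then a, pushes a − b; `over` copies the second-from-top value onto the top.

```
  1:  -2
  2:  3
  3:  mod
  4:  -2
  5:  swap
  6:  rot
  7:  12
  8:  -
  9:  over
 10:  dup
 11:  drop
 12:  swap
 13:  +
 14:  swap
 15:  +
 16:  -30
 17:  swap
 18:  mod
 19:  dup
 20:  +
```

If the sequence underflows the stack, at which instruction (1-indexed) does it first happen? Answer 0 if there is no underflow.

6

-2   → -2
3    → -2 3
mod  → -2
-2   → -2 -2
swap → -2 -2
rot  — needs 3 operands, stack has 2 → underflow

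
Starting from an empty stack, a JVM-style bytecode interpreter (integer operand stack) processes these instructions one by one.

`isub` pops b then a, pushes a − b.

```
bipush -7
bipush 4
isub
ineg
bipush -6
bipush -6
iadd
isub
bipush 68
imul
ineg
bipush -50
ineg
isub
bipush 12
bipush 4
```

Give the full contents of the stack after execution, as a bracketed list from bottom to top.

[-1614, 12, 4]

bipush -7  → [-7]
bipush 4   → [-7, 4]
isub       → [-11]
ineg       → [11]
bipush -6  → [11, -6]
bipush -6  → [11, -6, -6]
iadd       → [11, -12]
isub       → [23]
bipush 68  → [23, 68]
imul       → [1564]
ineg       → [-1564]
bipush -50 → [-1564, -50]
ineg       → [-1564, 50]
isub       → [-1614]
bipush 12  → [-1614, 12]
bipush 4   → [-1614, 12, 4]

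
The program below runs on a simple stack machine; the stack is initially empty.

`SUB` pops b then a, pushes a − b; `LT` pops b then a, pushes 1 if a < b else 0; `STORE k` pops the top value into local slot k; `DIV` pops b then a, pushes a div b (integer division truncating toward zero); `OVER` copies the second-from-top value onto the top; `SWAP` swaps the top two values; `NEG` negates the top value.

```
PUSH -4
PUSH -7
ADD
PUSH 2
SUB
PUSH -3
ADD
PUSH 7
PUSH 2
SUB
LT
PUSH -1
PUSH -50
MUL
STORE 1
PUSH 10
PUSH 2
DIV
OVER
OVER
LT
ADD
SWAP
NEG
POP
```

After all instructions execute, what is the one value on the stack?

PUSH -4  -> [-4]
PUSH -7  -> [-4, -7]
ADD      -> [-11]
PUSH 2   -> [-11, 2]
SUB      -> [-13]
PUSH -3  -> [-13, -3]
ADD      -> [-16]
PUSH 7   -> [-16, 7]
PUSH 2   -> [-16, 7, 2]
SUB      -> [-16, 5]
LT       -> [1]
PUSH -1  -> [1, -1]
PUSH -50 -> [1, -1, -50]
MUL      -> [1, 50]
STORE 1  -> [1]
PUSH 10  -> [1, 10]
PUSH 2   -> [1, 10, 2]
DIV      -> [1, 5]
OVER     -> [1, 5, 1]
OVER     -> [1, 5, 1, 5]
LT       -> [1, 5, 1]
ADD      -> [1, 6]
SWAP     -> [6, 1]
NEG      -> [6, -1]
POP      -> [6]

6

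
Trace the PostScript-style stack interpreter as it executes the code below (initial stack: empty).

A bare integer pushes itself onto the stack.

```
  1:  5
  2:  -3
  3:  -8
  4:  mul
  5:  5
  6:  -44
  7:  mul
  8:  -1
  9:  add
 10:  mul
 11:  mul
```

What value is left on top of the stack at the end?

-26520

5   → 5
-3  → 5 -3
-8  → 5 -3 -8
mul → 5 24
5   → 5 24 5
-44 → 5 24 5 -44
mul → 5 24 -220
-1  → 5 24 -220 -1
add → 5 24 -221
mul → 5 -5304
mul → -26520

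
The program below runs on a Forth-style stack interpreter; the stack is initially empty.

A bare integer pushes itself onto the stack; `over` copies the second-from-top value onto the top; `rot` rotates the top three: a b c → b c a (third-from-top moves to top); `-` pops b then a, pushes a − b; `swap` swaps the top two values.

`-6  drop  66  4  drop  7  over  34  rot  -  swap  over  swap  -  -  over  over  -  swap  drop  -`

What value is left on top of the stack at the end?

-6   → [-6]
drop → []
66   → [66]
4    → [66, 4]
drop → [66]
7    → [66, 7]
over → [66, 7, 66]
34   → [66, 7, 66, 34]
rot  → [66, 66, 34, 7]
-    → [66, 66, 27]
swap → [66, 27, 66]
over → [66, 27, 66, 27]
swap → [66, 27, 27, 66]
-    → [66, 27, -39]
-    → [66, 66]
over → [66, 66, 66]
over → [66, 66, 66, 66]
-    → [66, 66, 0]
swap → [66, 0, 66]
drop → [66, 0]
-    → [66]

66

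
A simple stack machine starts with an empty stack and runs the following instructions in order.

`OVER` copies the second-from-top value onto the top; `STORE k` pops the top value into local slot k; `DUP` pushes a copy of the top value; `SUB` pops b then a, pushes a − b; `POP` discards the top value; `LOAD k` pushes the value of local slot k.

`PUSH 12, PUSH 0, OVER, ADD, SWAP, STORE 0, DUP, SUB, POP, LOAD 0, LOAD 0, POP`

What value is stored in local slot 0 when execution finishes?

PUSH 12  12
PUSH 0   12 0
OVER     12 0 12
ADD      12 12
SWAP     12 12
STORE 0  12
DUP      12 12
SUB      0
POP      (empty)
LOAD 0   12
LOAD 0   12 12
POP      12

12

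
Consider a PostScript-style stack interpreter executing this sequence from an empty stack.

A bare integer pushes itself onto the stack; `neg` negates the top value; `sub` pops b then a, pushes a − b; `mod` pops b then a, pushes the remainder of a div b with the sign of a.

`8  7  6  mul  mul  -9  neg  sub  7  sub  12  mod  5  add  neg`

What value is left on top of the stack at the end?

-13

8   -> [8]
7   -> [8, 7]
6   -> [8, 7, 6]
mul -> [8, 42]
mul -> [336]
-9  -> [336, -9]
neg -> [336, 9]
sub -> [327]
7   -> [327, 7]
sub -> [320]
12  -> [320, 12]
mod -> [8]
5   -> [8, 5]
add -> [13]
neg -> [-13]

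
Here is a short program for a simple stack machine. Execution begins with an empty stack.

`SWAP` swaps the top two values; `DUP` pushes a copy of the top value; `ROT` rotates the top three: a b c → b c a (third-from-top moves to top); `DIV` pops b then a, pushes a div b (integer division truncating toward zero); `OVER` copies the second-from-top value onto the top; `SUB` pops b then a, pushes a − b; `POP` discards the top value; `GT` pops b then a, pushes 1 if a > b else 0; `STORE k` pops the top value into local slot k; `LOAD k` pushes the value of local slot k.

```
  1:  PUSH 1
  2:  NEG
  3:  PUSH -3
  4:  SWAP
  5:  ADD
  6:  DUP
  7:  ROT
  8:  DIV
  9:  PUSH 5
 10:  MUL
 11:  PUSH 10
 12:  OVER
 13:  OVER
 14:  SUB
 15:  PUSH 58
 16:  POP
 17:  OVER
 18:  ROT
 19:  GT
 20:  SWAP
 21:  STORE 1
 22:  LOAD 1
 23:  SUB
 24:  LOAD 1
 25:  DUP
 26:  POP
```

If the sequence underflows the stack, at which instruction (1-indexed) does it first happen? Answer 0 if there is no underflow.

7

PUSH 1  : 1
NEG     : -1
PUSH -3 : -1 -3
SWAP    : -3 -1
ADD     : -4
DUP     : -4 -4
ROT  — needs 3 operands, stack has 2 → underflow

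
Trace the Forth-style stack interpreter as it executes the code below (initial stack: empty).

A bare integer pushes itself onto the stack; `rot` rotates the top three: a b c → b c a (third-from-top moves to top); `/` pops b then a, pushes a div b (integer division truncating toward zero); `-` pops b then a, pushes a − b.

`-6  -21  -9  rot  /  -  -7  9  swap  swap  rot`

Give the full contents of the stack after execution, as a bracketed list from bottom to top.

[-7, 9, -22]

-6    [-6]
-21   [-6, -21]
-9    [-6, -21, -9]
rot   [-21, -9, -6]
/     [-21, 1]
-     [-22]
-7    [-22, -7]
9     [-22, -7, 9]
swap  [-22, 9, -7]
swap  [-22, -7, 9]
rot   [-7, 9, -22]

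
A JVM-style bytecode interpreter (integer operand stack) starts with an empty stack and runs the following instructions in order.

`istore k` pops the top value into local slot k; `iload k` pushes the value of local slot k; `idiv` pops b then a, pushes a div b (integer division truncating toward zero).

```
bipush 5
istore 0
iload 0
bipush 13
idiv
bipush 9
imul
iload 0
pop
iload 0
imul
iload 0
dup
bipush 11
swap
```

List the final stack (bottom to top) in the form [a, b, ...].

bipush 5  → 5
istore 0  → (empty)
iload 0   → 5
bipush 13 → 5 13
idiv      → 0
bipush 9  → 0 9
imul      → 0
iload 0   → 0 5
pop       → 0
iload 0   → 0 5
imul      → 0
iload 0   → 0 5
dup       → 0 5 5
bipush 11 → 0 5 5 11
swap      → 0 5 11 5

[0, 5, 11, 5]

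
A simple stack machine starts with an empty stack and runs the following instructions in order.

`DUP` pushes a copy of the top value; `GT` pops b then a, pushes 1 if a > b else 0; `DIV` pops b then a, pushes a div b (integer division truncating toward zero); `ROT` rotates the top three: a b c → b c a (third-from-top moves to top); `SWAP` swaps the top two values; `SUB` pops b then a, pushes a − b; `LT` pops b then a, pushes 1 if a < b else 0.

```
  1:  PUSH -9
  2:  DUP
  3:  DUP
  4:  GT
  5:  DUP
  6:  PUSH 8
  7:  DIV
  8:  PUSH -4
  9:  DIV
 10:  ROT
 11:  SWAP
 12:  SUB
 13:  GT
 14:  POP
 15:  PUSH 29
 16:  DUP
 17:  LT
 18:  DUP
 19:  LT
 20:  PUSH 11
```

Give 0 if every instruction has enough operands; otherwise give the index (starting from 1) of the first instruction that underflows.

0

PUSH -9 : -9
DUP     : -9 -9
DUP     : -9 -9 -9
GT      : -9 0
DUP     : -9 0 0
PUSH 8  : -9 0 0 8
DIV     : -9 0 0
PUSH -4 : -9 0 0 -4
DIV     : -9 0 0
ROT     : 0 0 -9
SWAP    : 0 -9 0
SUB     : 0 -9
GT      : 1
POP     : (empty)
PUSH 29 : 29
DUP     : 29 29
LT      : 0
DUP     : 0 0
LT      : 0
PUSH 11 : 0 11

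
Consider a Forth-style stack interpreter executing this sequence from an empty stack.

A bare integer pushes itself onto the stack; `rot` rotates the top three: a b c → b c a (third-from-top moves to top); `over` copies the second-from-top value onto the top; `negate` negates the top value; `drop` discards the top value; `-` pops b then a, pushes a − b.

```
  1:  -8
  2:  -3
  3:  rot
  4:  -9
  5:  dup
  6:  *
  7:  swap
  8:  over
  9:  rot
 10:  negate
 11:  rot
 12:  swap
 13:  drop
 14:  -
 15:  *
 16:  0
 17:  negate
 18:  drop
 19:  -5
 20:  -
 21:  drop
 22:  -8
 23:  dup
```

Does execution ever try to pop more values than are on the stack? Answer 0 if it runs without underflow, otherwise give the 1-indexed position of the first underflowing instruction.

3

-8  [-8]
-3  [-8, -3]
rot  — needs 3 operands, stack has 2 → underflow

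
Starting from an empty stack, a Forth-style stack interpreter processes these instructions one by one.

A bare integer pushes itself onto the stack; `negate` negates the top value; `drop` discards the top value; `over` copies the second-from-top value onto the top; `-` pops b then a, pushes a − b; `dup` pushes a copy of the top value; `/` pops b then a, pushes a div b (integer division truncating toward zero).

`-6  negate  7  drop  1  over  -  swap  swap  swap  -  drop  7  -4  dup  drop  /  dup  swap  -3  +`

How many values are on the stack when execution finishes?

2

-6     -> [-6]
negate -> [6]
7      -> [6, 7]
drop   -> [6]
1      -> [6, 1]
over   -> [6, 1, 6]
-      -> [6, -5]
swap   -> [-5, 6]
swap   -> [6, -5]
swap   -> [-5, 6]
-      -> [-11]
drop   -> []
7      -> [7]
-4     -> [7, -4]
dup    -> [7, -4, -4]
drop   -> [7, -4]
/      -> [-1]
dup    -> [-1, -1]
swap   -> [-1, -1]
-3     -> [-1, -1, -3]
+      -> [-1, -4]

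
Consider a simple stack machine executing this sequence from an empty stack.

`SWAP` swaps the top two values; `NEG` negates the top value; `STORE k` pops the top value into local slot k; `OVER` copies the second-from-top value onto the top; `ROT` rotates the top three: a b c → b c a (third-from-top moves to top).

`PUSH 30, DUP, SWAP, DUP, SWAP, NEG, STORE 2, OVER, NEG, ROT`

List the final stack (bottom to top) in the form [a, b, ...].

[30, -30, 30]

PUSH 30 : 30
DUP     : 30 30
SWAP    : 30 30
DUP     : 30 30 30
SWAP    : 30 30 30
NEG     : 30 30 -30
STORE 2 : 30 30
OVER    : 30 30 30
NEG     : 30 30 -30
ROT     : 30 -30 30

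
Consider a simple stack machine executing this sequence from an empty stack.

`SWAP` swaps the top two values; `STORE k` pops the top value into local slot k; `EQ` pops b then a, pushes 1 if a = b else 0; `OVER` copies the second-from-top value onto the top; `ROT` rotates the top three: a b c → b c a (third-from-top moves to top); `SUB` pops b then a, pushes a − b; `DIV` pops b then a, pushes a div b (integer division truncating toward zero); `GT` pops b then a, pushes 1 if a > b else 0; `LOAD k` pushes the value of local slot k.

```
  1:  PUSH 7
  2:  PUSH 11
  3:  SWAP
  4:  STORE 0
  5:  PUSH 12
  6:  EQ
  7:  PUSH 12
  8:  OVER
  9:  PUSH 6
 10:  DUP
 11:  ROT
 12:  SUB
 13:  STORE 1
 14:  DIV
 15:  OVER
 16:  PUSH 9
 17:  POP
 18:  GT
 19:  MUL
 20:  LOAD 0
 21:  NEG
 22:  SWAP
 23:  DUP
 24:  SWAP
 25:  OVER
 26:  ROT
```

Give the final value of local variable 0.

PUSH 7   [7]
PUSH 11  [7, 11]
SWAP     [11, 7]
STORE 0  [11]
PUSH 12  [11, 12]
EQ       [0]
PUSH 12  [0, 12]
OVER     [0, 12, 0]
PUSH 6   [0, 12, 0, 6]
DUP      [0, 12, 0, 6, 6]
ROT      [0, 12, 6, 6, 0]
SUB      [0, 12, 6, 6]
STORE 1  [0, 12, 6]
DIV      [0, 2]
OVER     [0, 2, 0]
PUSH 9   [0, 2, 0, 9]
POP      [0, 2, 0]
GT       [0, 1]
MUL      [0]
LOAD 0   [0, 7]
NEG      [0, -7]
SWAP     [-7, 0]
DUP      [-7, 0, 0]
SWAP     [-7, 0, 0]
OVER     [-7, 0, 0, 0]
ROT      [-7, 0, 0, 0]

7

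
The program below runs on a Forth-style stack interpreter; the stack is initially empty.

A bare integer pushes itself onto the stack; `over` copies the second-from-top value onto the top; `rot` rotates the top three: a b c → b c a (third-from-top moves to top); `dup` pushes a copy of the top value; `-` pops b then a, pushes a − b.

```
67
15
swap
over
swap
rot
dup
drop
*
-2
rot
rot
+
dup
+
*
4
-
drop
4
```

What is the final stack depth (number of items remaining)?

1

67   -> 67
15   -> 67 15
swap -> 15 67
over -> 15 67 15
swap -> 15 15 67
rot  -> 15 67 15
dup  -> 15 67 15 15
drop -> 15 67 15
*    -> 15 1005
-2   -> 15 1005 -2
rot  -> 1005 -2 15
rot  -> -2 15 1005
+    -> -2 1020
dup  -> -2 1020 1020
+    -> -2 2040
*    -> -4080
4    -> -4080 4
-    -> -4084
drop -> (empty)
4    -> 4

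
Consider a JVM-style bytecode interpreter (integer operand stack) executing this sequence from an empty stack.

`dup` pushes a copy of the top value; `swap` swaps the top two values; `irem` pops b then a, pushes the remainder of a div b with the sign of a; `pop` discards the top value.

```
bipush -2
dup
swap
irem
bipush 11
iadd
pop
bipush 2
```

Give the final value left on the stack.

bipush -2  [-2]
dup        [-2, -2]
swap       [-2, -2]
irem       [0]
bipush 11  [0, 11]
iadd       [11]
pop        []
bipush 2   [2]

2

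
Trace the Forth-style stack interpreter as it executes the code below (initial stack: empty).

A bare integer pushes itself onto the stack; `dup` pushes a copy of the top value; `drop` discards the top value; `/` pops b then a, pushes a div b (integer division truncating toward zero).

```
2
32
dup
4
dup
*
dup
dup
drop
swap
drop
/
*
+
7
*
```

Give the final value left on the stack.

2    → [2]
32   → [2, 32]
dup  → [2, 32, 32]
4    → [2, 32, 32, 4]
dup  → [2, 32, 32, 4, 4]
*    → [2, 32, 32, 16]
dup  → [2, 32, 32, 16, 16]
dup  → [2, 32, 32, 16, 16, 16]
drop → [2, 32, 32, 16, 16]
swap → [2, 32, 32, 16, 16]
drop → [2, 32, 32, 16]
/    → [2, 32, 2]
*    → [2, 64]
+    → [66]
7    → [66, 7]
*    → [462]

462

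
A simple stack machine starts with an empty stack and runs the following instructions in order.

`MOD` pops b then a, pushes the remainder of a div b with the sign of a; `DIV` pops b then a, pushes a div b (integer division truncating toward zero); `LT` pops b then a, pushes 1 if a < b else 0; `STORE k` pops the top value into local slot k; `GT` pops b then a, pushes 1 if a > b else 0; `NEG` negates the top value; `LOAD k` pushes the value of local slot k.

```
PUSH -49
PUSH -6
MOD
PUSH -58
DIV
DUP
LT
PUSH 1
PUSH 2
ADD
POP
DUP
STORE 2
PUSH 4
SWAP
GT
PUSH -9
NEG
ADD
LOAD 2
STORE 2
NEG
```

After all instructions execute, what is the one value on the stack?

-10

PUSH -49 → -49
PUSH -6  → -49 -6
MOD      → -1
PUSH -58 → -1 -58
DIV      → 0
DUP      → 0 0
LT       → 0
PUSH 1   → 0 1
PUSH 2   → 0 1 2
ADD      → 0 3
POP      → 0
DUP      → 0 0
STORE 2  → 0
PUSH 4   → 0 4
SWAP     → 4 0
GT       → 1
PUSH -9  → 1 -9
NEG      → 1 9
ADD      → 10
LOAD 2   → 10 0
STORE 2  → 10
NEG      → -10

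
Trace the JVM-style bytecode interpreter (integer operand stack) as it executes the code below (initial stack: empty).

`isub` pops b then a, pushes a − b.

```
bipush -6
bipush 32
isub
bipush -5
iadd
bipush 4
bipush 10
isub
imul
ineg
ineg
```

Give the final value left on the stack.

bipush -6 : [-6]
bipush 32 : [-6, 32]
isub      : [-38]
bipush -5 : [-38, -5]
iadd      : [-43]
bipush 4  : [-43, 4]
bipush 10 : [-43, 4, 10]
isub      : [-43, -6]
imul      : [258]
ineg      : [-258]
ineg      : [258]

258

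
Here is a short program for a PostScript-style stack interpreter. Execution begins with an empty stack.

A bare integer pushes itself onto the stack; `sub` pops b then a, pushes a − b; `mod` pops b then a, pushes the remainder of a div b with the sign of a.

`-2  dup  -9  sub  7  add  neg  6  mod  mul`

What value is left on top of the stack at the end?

-2  : [-2]
dup : [-2, -2]
-9  : [-2, -2, -9]
sub : [-2, 7]
7   : [-2, 7, 7]
add : [-2, 14]
neg : [-2, -14]
6   : [-2, -14, 6]
mod : [-2, -2]
mul : [4]

4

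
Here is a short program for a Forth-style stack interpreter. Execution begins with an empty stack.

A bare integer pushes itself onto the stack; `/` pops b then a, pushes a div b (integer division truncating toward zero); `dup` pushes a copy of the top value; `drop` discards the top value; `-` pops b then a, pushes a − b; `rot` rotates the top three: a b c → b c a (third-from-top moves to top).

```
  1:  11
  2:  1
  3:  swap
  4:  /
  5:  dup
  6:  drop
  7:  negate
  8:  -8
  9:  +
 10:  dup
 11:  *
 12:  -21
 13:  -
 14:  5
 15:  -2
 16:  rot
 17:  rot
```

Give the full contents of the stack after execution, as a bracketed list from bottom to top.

[-2, 85, 5]

11     → 11
1      → 11 1
swap   → 1 11
/      → 0
dup    → 0 0
drop   → 0
negate → 0
-8     → 0 -8
+      → -8
dup    → -8 -8
*      → 64
-21    → 64 -21
-      → 85
5      → 85 5
-2     → 85 5 -2
rot    → 5 -2 85
rot    → -2 85 5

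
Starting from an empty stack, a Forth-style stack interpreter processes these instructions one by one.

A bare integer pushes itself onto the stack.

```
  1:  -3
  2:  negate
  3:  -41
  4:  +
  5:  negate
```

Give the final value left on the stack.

38

-3     : [-3]
negate : [3]
-41    : [3, -41]
+      : [-38]
negate : [38]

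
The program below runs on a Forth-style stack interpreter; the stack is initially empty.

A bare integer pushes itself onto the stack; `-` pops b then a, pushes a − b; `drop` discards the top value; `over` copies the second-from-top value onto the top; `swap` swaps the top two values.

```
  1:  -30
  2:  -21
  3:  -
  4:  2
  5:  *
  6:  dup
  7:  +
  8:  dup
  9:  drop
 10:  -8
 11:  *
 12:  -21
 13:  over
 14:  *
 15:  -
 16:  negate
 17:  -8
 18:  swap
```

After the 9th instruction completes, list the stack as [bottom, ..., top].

-30  : [-30]
-21  : [-30, -21]
-    : [-9]
2    : [-9, 2]
*    : [-18]
dup  : [-18, -18]
+    : [-36]
dup  : [-36, -36]
drop : [-36]

[-36]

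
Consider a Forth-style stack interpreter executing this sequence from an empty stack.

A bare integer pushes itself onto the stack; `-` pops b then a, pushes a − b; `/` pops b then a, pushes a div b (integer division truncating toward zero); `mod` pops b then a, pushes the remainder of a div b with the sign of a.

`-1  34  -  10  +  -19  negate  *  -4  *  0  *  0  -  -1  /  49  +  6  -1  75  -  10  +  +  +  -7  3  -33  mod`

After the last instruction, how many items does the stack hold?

3

-1     : [-1]
34     : [-1, 34]
-      : [-35]
10     : [-35, 10]
+      : [-25]
-19    : [-25, -19]
negate : [-25, 19]
*      : [-475]
-4     : [-475, -4]
*      : [1900]
0      : [1900, 0]
*      : [0]
0      : [0, 0]
-      : [0]
-1     : [0, -1]
/      : [0]
49     : [0, 49]
+      : [49]
6      : [49, 6]
-1     : [49, 6, -1]
75     : [49, 6, -1, 75]
-      : [49, 6, -76]
10     : [49, 6, -76, 10]
+      : [49, 6, -66]
+      : [49, -60]
+      : [-11]
-7     : [-11, -7]
3      : [-11, -7, 3]
-33    : [-11, -7, 3, -33]
mod    : [-11, -7, 3]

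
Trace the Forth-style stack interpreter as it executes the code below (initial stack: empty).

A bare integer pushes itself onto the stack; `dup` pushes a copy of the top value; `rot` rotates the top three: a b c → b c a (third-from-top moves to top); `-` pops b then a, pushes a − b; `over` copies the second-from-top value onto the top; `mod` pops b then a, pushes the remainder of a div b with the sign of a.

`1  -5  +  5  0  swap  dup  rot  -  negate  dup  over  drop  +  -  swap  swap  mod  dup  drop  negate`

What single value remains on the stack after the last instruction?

4

1      -> 1
-5     -> 1 -5
+      -> -4
5      -> -4 5
0      -> -4 5 0
swap   -> -4 0 5
dup    -> -4 0 5 5
rot    -> -4 5 5 0
-      -> -4 5 5
negate -> -4 5 -5
dup    -> -4 5 -5 -5
over   -> -4 5 -5 -5 -5
drop   -> -4 5 -5 -5
+      -> -4 5 -10
-      -> -4 15
swap   -> 15 -4
swap   -> -4 15
mod    -> -4
dup    -> -4 -4
drop   -> -4
negate -> 4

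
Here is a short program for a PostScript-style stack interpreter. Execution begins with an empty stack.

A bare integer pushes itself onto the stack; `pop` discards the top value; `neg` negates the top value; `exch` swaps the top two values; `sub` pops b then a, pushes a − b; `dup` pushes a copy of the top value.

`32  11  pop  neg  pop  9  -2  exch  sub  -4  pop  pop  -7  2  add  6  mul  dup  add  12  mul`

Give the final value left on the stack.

32    [32]
11    [32, 11]
pop   [32]
neg   [-32]
pop   []
9     [9]
-2    [9, -2]
exch  [-2, 9]
sub   [-11]
-4    [-11, -4]
pop   [-11]
pop   []
-7    [-7]
2     [-7, 2]
add   [-5]
6     [-5, 6]
mul   [-30]
dup   [-30, -30]
add   [-60]
12    [-60, 12]
mul   [-720]

-720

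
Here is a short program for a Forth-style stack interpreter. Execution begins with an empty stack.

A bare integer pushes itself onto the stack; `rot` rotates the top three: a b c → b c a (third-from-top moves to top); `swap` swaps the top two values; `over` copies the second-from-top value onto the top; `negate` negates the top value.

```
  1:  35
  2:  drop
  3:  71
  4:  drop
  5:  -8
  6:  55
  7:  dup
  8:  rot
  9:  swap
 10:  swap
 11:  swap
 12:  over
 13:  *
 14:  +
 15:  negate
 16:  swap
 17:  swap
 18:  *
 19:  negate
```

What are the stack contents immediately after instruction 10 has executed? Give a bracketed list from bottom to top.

[55, 55, -8]

35   → [35]
drop → []
71   → [71]
drop → []
-8   → [-8]
55   → [-8, 55]
dup  → [-8, 55, 55]
rot  → [55, 55, -8]
swap → [55, -8, 55]
swap → [55, 55, -8]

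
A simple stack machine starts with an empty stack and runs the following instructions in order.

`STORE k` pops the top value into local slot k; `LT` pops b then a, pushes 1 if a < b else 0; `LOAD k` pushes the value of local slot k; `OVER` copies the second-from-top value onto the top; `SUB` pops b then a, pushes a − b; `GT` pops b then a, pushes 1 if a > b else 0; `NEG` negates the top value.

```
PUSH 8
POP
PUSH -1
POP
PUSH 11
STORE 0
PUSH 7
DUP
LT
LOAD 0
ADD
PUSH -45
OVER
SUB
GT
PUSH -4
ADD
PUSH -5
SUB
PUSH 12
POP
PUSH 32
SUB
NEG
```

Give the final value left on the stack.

30

PUSH 8    8
POP       (empty)
PUSH -1   -1
POP       (empty)
PUSH 11   11
STORE 0   (empty)
PUSH 7    7
DUP       7 7
LT        0
LOAD 0    0 11
ADD       11
PUSH -45  11 -45
OVER      11 -45 11
SUB       11 -56
GT        1
PUSH -4   1 -4
ADD       -3
PUSH -5   -3 -5
SUB       2
PUSH 12   2 12
POP       2
PUSH 32   2 32
SUB       -30
NEG       30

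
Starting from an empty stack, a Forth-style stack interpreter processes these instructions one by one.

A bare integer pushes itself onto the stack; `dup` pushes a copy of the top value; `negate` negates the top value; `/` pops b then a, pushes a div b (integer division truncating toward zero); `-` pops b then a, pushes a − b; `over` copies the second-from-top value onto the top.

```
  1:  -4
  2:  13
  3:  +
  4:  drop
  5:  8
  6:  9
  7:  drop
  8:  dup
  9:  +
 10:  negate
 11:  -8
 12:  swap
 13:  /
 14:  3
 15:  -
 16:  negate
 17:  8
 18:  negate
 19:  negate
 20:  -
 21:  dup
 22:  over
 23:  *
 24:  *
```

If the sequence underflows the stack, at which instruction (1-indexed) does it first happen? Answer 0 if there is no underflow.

-4      -4
13      -4 13
+       9
drop    (empty)
8       8
9       8 9
drop    8
dup     8 8
+       16
negate  -16
-8      -16 -8
swap    -8 -16
/       0
3       0 3
-       -3
negate  3
8       3 8
negate  3 -8
negate  3 8
-       -5
dup     -5 -5
over    -5 -5 -5
*       -5 25
*       -125

0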